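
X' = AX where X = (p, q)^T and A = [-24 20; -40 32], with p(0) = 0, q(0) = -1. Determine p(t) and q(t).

p(t) = -5e^(4t)sin(4t), q(t) = -7e^(4t)sin(4t) - e^(4t)cos(4t)

Coefficient matrix A = [[-24, 20], [-40, 32]].
Characteristic polynomial det(A - λI) = λ^2 - 8λ + 32 = 0.
Eigenvalues λ = 4 ± 4i (complex conjugate pair).
For λ=4+4i: an eigenvector is (-1,-1) - i(2,3) = (-1 - 2i, -1 - 3i).
A real fundamental pair from Re and Im of e^((4+4i)t)v: X_1 = e^(4t)(cos(4t)·(-1,-1) + sin(4t)·(2,3)), X_2 = e^(4t)(sin(4t)·(-1,-1) - cos(4t)·(2,3)).
General solution: c_1X_1 + c_2X_2.
Applying p(0)=0, q(0)=-1 gives c_1=-2, c_2=1.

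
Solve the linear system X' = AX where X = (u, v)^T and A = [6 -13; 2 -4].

Coefficient matrix A = [[6, -13], [2, -4]].
Characteristic polynomial det(A - λI) = λ^2 - 2λ + 2 = 0.
Eigenvalues λ = 1 ± i (complex conjugate pair).
For λ=1+i: an eigenvector is (2,1) - i(-3,-1) = (2 + 3i, 1 + i).
A real fundamental pair from Re and Im of e^((1+i)t)v: X_1 = e^(t)(cos(t)·(2,1) + sin(t)·(-3,-1)), X_2 = e^(t)(sin(t)·(2,1) - cos(t)·(-3,-1)).
General solution: C_1X_1 + C_2X_2.

u(t) = -3C_1e^(t)sin(t) + 2C_1e^(t)cos(t) + 2C_2e^(t)sin(t) + 3C_2e^(t)cos(t), v(t) = -C_1e^(t)sin(t) + C_1e^(t)cos(t) + C_2e^(t)sin(t) + C_2e^(t)cos(t)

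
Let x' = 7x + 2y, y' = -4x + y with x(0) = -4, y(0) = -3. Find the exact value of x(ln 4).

A = [[7,2],[-4,1]]; eigenvalues λ = 5, 3.
Eigenvectors: (-1,1) for λ=5, (-1,2) for λ=3.
From the initial condition, c_1 = 11, c_2 = -7.
x(ln 4) = (11)(4^5)(-1) + (-7)(4^3)(-1) = -10816.

-10816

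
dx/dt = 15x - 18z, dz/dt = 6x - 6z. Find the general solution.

x(t) = 3C_1e^(3t) + 2C_2e^(6t), z(t) = 2C_1e^(3t) + C_2e^(6t)

Coefficient matrix A = [[15, -18], [6, -6]].
Characteristic polynomial det(A - λI) = λ^2 - 9λ + 18 = 0.
Eigenvalues λ = 3, 6.
For λ=3: (A-λI) row 1 is [12, -18], so an eigenvector is (3, 2).
For λ=6: (A-λI) row 1 is [9, -18], so an eigenvector is (2, 1).
General solution: C_1e^(3t)(3,2) + C_2e^(6t)(2,1).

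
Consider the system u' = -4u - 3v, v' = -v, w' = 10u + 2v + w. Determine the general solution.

Coefficient matrix A = [[-4, -3, 0], [0, -1, 0], [10, 2, 1]].
det(A - λI) = 0 gives eigenvalues λ = -4, 1, -1.
For λ=-4: eigenvector (1,0,-2).
For λ=1: eigenvector (0,0,1).
For λ=-1: eigenvector (-1,1,4).
General solution: C_1e^(-4t)(1,0,-2) + C_2e^(t)(0,0,1) + C_3e^(-t)(-1,1,4).

u(t) = C_1e^(-4t) - C_3e^(-t), v(t) = C_3e^(-t), w(t) = -2C_1e^(-4t) + C_2e^(t) + 4C_3e^(-t)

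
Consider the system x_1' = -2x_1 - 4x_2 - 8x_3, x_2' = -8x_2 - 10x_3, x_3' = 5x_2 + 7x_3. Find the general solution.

Coefficient matrix A = [[-2, -4, -8], [0, -8, -10], [0, 5, 7]].
det(A - λI) = 0 gives eigenvalues λ = -3, 2, -2.
For λ=-3: eigenvector (0,-2,1).
For λ=2: eigenvector (-1,-1,1).
For λ=-2: eigenvector (1,0,0).
General solution: K_1e^(-3t)(0,-2,1) + K_2e^(2t)(-1,-1,1) + K_3e^(-2t)(1,0,0).

x_1(t) = -K_2e^(2t) + K_3e^(-2t), x_2(t) = -2K_1e^(-3t) - K_2e^(2t), x_3(t) = K_1e^(-3t) + K_2e^(2t)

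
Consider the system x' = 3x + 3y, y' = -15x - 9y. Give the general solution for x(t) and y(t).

x(t) = C_1e^(-3t)sin(3t) - C_2e^(-3t)cos(3t), y(t) = -2C_1e^(-3t)sin(3t) + C_1e^(-3t)cos(3t) + C_2e^(-3t)sin(3t) + 2C_2e^(-3t)cos(3t)

Coefficient matrix A = [[3, 3], [-15, -9]].
Characteristic polynomial det(A - λI) = λ^2 + 6λ + 18 = 0.
Eigenvalues λ = -3 ± 3i (complex conjugate pair).
For λ=-3+3i: an eigenvector is (0,1) - i(1,-2) = (0 - i, 1 + 2i).
A real fundamental pair from Re and Im of e^((-3+3i)t)v: X_1 = e^(-3t)(cos(3t)·(0,1) + sin(3t)·(1,-2)), X_2 = e^(-3t)(sin(3t)·(0,1) - cos(3t)·(1,-2)).
General solution: C_1X_1 + C_2X_2.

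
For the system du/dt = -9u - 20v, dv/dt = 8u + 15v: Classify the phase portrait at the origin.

unstable spiral

A = [[-9,-20],[8,15]]; det(A-λI) = λ^2 - 6λ + 25.
λ = 3 ± 4i: positive real part.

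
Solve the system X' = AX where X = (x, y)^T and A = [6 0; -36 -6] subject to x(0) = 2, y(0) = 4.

x(t) = 2e^(6t), y(t) = -6e^(6t) + 10e^(-6t)

Coefficient matrix A = [[6, 0], [-36, -6]].
Characteristic polynomial det(A - λI) = λ^2 - 36 = 0.
Eigenvalues λ = -6, 6.
For λ=-6: (A-λI) row 1 is [12, 0], so an eigenvector is (0, -1).
For λ=6: (A-λI) row 2 is [-36, -12], so an eigenvector is (-1, 3).
General solution: K_1e^(-6t)(0,-1) + K_2e^(6t)(-1,3).
Applying x(0)=2, y(0)=4 gives K_1=-10, K_2=-2.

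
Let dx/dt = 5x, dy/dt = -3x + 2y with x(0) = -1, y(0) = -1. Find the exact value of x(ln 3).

-243

A = [[5,0],[-3,2]]; eigenvalues λ = 2, 5.
Eigenvectors: (0,1) for λ=2, (1,-1) for λ=5.
From the initial condition, c_1 = -2, c_2 = -1.
x(ln 3) = (-2)(3^2)(0) + (-1)(3^5)(1) = -243.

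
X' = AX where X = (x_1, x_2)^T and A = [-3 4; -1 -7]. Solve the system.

Coefficient matrix A = [[-3, 4], [-1, -7]].
Characteristic polynomial det(A - λI) = λ^2 + 10λ + 25 = 0.
Single eigenvalue λ = -5 with algebraic multiplicity 2.
Eigenvector v = (-2,1); generalized eigenvector w with (A-λI)w=v is (-3,1).
General solution: e^(-5t)[K_1·v + K_2·(t·v + w)].

x_1(t) = -2K_1e^(-5t) - 2K_2te^(-5t) - 3K_2e^(-5t), x_2(t) = K_1e^(-5t) + K_2te^(-5t) + K_2e^(-5t)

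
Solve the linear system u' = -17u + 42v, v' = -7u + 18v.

Coefficient matrix A = [[-17, 42], [-7, 18]].
Characteristic polynomial det(A - λI) = λ^2 - λ - 12 = 0.
Eigenvalues λ = -3, 4.
For λ=-3: (A-λI) row 1 is [-14, 42], so an eigenvector is (-3, -1).
For λ=4: (A-λI) row 1 is [-21, 42], so an eigenvector is (2, 1).
General solution: K_1e^(-3t)(-3,-1) + K_2e^(4t)(2,1).

u(t) = -3K_1e^(-3t) + 2K_2e^(4t), v(t) = -K_1e^(-3t) + K_2e^(4t)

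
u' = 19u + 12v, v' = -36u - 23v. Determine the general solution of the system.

Coefficient matrix A = [[19, 12], [-36, -23]].
Characteristic polynomial det(A - λI) = λ^2 + 4λ - 5 = 0.
Eigenvalues λ = 1, -5.
For λ=1: (A-λI) row 1 is [18, 12], so an eigenvector is (2, -3).
For λ=-5: (A-λI) row 1 is [24, 12], so an eigenvector is (-1, 2).
General solution: K_1e^(t)(2,-3) + K_2e^(-5t)(-1,2).

u(t) = 2K_1e^(t) - K_2e^(-5t), v(t) = -3K_1e^(t) + 2K_2e^(-5t)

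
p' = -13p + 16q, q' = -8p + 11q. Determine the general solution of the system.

Coefficient matrix A = [[-13, 16], [-8, 11]].
Characteristic polynomial det(A - λI) = λ^2 + 2λ - 15 = 0.
Eigenvalues λ = 3, -5.
For λ=3: (A-λI) row 1 is [-16, 16], so an eigenvector is (1, 1).
For λ=-5: (A-λI) row 1 is [-8, 16], so an eigenvector is (-2, -1).
General solution: K_1e^(3t)(1,1) + K_2e^(-5t)(-2,-1).

p(t) = K_1e^(3t) - 2K_2e^(-5t), q(t) = K_1e^(3t) - K_2e^(-5t)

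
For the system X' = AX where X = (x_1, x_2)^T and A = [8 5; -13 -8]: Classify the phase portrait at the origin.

A = [[8,5],[-13,-8]]; det(A-λI) = λ^2 + 1.
λ = 0 ± i: zero real part.

center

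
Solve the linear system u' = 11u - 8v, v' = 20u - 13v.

u(t) = -c_1e^(-t)sin(4t) + c_1e^(-t)cos(4t) + c_2e^(-t)sin(4t) + c_2e^(-t)cos(4t), v(t) = -c_1e^(-t)sin(4t) + 2c_1e^(-t)cos(4t) + 2c_2e^(-t)sin(4t) + c_2e^(-t)cos(4t)

Coefficient matrix A = [[11, -8], [20, -13]].
Characteristic polynomial det(A - λI) = λ^2 + 2λ + 17 = 0.
Eigenvalues λ = -1 ± 4i (complex conjugate pair).
For λ=-1+4i: an eigenvector is (1,2) - i(-1,-1) = (1 + i, 2 + i).
A real fundamental pair from Re and Im of e^((-1+4i)t)v: X_1 = e^(-t)(cos(4t)·(1,2) + sin(4t)·(-1,-1)), X_2 = e^(-t)(sin(4t)·(1,2) - cos(4t)·(-1,-1)).
General solution: c_1X_1 + c_2X_2.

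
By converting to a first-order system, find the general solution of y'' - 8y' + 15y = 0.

Let x_1 = y, x_2 = y'. Then x_1' = x_2 and x_2' = -15x_1 + 8x_2.
A = [[0,1],[-15,8]]; det(A-λI) = λ^2 - 8λ + 15.
Eigenvalues λ = 3, 5 with eigenvectors (1,3), (1,5).

y(t) = c_1e^(3t) + c_2e^(5t)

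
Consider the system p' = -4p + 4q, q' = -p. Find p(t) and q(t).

p(t) = -2C_1e^(-2t) - 2C_2te^(-2t) + C_2e^(-2t), q(t) = -C_1e^(-2t) - C_2te^(-2t)

Coefficient matrix A = [[-4, 4], [-1, 0]].
Characteristic polynomial det(A - λI) = λ^2 + 4λ + 4 = 0.
Single eigenvalue λ = -2 with algebraic multiplicity 2.
Eigenvector v = (-2,-1); generalized eigenvector w with (A-λI)w=v is (1,0).
General solution: e^(-2t)[C_1·v + C_2·(t·v + w)].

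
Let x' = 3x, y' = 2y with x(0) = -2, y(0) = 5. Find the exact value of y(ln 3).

A = [[3,0],[0,2]]; eigenvalues λ = 2, 3.
Eigenvectors: (0,-1) for λ=2, (1,0) for λ=3.
From the initial condition, c_1 = -5, c_2 = -2.
y(ln 3) = (-5)(3^2)(-1) + (-2)(3^3)(0) = 45.

45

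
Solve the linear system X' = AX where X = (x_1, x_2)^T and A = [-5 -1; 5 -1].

x_1(t) = c_1e^(-3t)cos(t) + c_2e^(-3t)sin(t), x_2(t) = c_1e^(-3t)sin(t) - 2c_1e^(-3t)cos(t) - 2c_2e^(-3t)sin(t) - c_2e^(-3t)cos(t)

Coefficient matrix A = [[-5, -1], [5, -1]].
Characteristic polynomial det(A - λI) = λ^2 + 6λ + 10 = 0.
Eigenvalues λ = -3 ± i (complex conjugate pair).
For λ=-3+i: an eigenvector is (1,-2) - i(0,1) = (1, -2 - i).
A real fundamental pair from Re and Im of e^((-3+i)t)v: X_1 = e^(-3t)(cos(t)·(1,-2) + sin(t)·(0,1)), X_2 = e^(-3t)(sin(t)·(1,-2) - cos(t)·(0,1)).
General solution: c_1X_1 + c_2X_2.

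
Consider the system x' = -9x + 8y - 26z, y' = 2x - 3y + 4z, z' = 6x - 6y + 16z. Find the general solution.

Coefficient matrix A = [[-9, 8, -26], [2, -3, 4], [6, -6, 16]].
det(A - λI) = 0 gives eigenvalues λ = 1, -1, 4.
For λ=1: eigenvector (6,1,-2).
For λ=-1: eigenvector (1,1,0).
For λ=4: eigenvector (-2,0,1).
General solution: C_1e^(t)(6,1,-2) + C_2e^(-t)(1,1,0) + C_3e^(4t)(-2,0,1).

x(t) = 6C_1e^(t) + C_2e^(-t) - 2C_3e^(4t), y(t) = C_1e^(t) + C_2e^(-t), z(t) = -2C_1e^(t) + C_3e^(4t)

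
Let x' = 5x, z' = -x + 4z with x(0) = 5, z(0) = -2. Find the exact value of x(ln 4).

A = [[5,0],[-1,4]]; eigenvalues λ = 4, 5.
Eigenvectors: (0,1) for λ=4, (1,-1) for λ=5.
From the initial condition, c_1 = 3, c_2 = 5.
x(ln 4) = (3)(4^4)(0) + (5)(4^5)(1) = 5120.

5120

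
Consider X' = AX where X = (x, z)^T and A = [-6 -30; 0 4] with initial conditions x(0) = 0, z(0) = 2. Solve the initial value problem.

x(t) = -6e^(4t) + 6e^(-6t), z(t) = 2e^(4t)

Coefficient matrix A = [[-6, -30], [0, 4]].
Characteristic polynomial det(A - λI) = λ^2 + 2λ - 24 = 0.
Eigenvalues λ = 4, -6.
For λ=4: (A-λI) row 1 is [-10, -30], so an eigenvector is (3, -1).
For λ=-6: (A-λI) row 1 is [0, -30], so an eigenvector is (1, 0).
General solution: C_1e^(4t)(3,-1) + C_2e^(-6t)(1,0).
Applying x(0)=0, z(0)=2 gives C_1=-2, C_2=6.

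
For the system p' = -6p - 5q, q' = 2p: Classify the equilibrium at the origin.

A = [[-6,-5],[2,0]]; det(A-λI) = λ^2 + 6λ + 10.
λ = -3 ± i: negative real part.

stable spiral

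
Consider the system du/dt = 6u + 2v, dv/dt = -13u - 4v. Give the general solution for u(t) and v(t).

Coefficient matrix A = [[6, 2], [-13, -4]].
Characteristic polynomial det(A - λI) = λ^2 - 2λ + 2 = 0.
Eigenvalues λ = 1 ± i (complex conjugate pair).
For λ=1+i: an eigenvector is (1,-3) - i(-1,2) = (1 + i, -3 - 2i).
A real fundamental pair from Re and Im of e^((1+i)t)v: X_1 = e^(t)(cos(t)·(1,-3) + sin(t)·(-1,2)), X_2 = e^(t)(sin(t)·(1,-3) - cos(t)·(-1,2)).
General solution: c_1X_1 + c_2X_2.

u(t) = -c_1e^(t)sin(t) + c_1e^(t)cos(t) + c_2e^(t)sin(t) + c_2e^(t)cos(t), v(t) = 2c_1e^(t)sin(t) - 3c_1e^(t)cos(t) - 3c_2e^(t)sin(t) - 2c_2e^(t)cos(t)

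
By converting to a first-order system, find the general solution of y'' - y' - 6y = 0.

Let x_1 = y, x_2 = y'. Then x_1' = x_2 and x_2' = 6x_1 + x_2.
A = [[0,1],[6,1]]; det(A-λI) = λ^2 - λ - 6.
Eigenvalues λ = -2, 3 with eigenvectors (1,-2), (1,3).

y(t) = c_1e^(-2t) + c_2e^(3t)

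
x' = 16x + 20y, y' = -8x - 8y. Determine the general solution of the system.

Coefficient matrix A = [[16, 20], [-8, -8]].
Characteristic polynomial det(A - λI) = λ^2 - 8λ + 32 = 0.
Eigenvalues λ = 4 ± 4i (complex conjugate pair).
For λ=4+4i: an eigenvector is (2,-1) - i(1,-1) = (2 - i, -1 + i).
A real fundamental pair from Re and Im of e^((4+4i)t)v: X_1 = e^(4t)(cos(4t)·(2,-1) + sin(4t)·(1,-1)), X_2 = e^(4t)(sin(4t)·(2,-1) - cos(4t)·(1,-1)).
General solution: K_1X_1 + K_2X_2.

x(t) = K_1e^(4t)sin(4t) + 2K_1e^(4t)cos(4t) + 2K_2e^(4t)sin(4t) - K_2e^(4t)cos(4t), y(t) = -K_1e^(4t)sin(4t) - K_1e^(4t)cos(4t) - K_2e^(4t)sin(4t) + K_2e^(4t)cos(4t)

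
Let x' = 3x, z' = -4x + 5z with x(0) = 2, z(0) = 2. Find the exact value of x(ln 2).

A = [[3,0],[-4,5]]; eigenvalues λ = 5, 3.
Eigenvectors: (0,1) for λ=5, (1,2) for λ=3.
From the initial condition, c_1 = -2, c_2 = 2.
x(ln 2) = (-2)(2^5)(0) + (2)(2^3)(1) = 16.

16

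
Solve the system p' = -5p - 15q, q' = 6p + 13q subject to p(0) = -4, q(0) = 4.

Coefficient matrix A = [[-5, -15], [6, 13]].
Characteristic polynomial det(A - λI) = λ^2 - 8λ + 25 = 0.
Eigenvalues λ = 4 ± 3i (complex conjugate pair).
For λ=4+3i: an eigenvector is (1,-1) - i(2,-1) = (1 - 2i, -1 + i).
A real fundamental pair from Re and Im of e^((4+3i)t)v: X_1 = e^(4t)(cos(3t)·(1,-1) + sin(3t)·(2,-1)), X_2 = e^(4t)(sin(3t)·(1,-1) - cos(3t)·(2,-1)).
General solution: C_1X_1 + C_2X_2.
Applying p(0)=-4, q(0)=4 gives C_1=-4, C_2=0.

p(t) = -8e^(4t)sin(3t) - 4e^(4t)cos(3t), q(t) = 4e^(4t)sin(3t) + 4e^(4t)cos(3t)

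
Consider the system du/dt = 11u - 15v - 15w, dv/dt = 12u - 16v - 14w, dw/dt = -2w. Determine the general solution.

u(t) = C_1e^(-4t) - 5C_2e^(-t), v(t) = C_1e^(-4t) - 4C_2e^(-t) - C_3e^(-2t), w(t) = C_3e^(-2t)

Coefficient matrix A = [[11, -15, -15], [12, -16, -14], [0, 0, -2]].
det(A - λI) = 0 gives eigenvalues λ = -4, -1, -2.
For λ=-4: eigenvector (1,1,0).
For λ=-1: eigenvector (-5,-4,0).
For λ=-2: eigenvector (0,-1,1).
General solution: C_1e^(-4t)(1,1,0) + C_2e^(-t)(-5,-4,0) + C_3e^(-2t)(0,-1,1).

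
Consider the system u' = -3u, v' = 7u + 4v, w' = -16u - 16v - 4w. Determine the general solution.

u(t) = C_1e^(-3t), v(t) = -C_1e^(-3t) + C_2e^(4t), w(t) = -2C_2e^(4t) + C_3e^(-4t)

Coefficient matrix A = [[-3, 0, 0], [7, 4, 0], [-16, -16, -4]].
det(A - λI) = 0 gives eigenvalues λ = -3, 4, -4.
For λ=-3: eigenvector (1,-1,0).
For λ=4: eigenvector (0,1,-2).
For λ=-4: eigenvector (0,0,1).
General solution: C_1e^(-3t)(1,-1,0) + C_2e^(4t)(0,1,-2) + C_3e^(-4t)(0,0,1).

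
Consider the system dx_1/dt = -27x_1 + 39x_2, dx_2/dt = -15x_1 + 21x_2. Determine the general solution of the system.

Coefficient matrix A = [[-27, 39], [-15, 21]].
Characteristic polynomial det(A - λI) = λ^2 + 6λ + 18 = 0.
Eigenvalues λ = -3 ± 3i (complex conjugate pair).
For λ=-3+3i: an eigenvector is (2,1) - i(-3,-2) = (2 + 3i, 1 + 2i).
A real fundamental pair from Re and Im of e^((-3+3i)t)v: X_1 = e^(-3t)(cos(3t)·(2,1) + sin(3t)·(-3,-2)), X_2 = e^(-3t)(sin(3t)·(2,1) - cos(3t)·(-3,-2)).
General solution: C_1X_1 + C_2X_2.

x_1(t) = -3C_1e^(-3t)sin(3t) + 2C_1e^(-3t)cos(3t) + 2C_2e^(-3t)sin(3t) + 3C_2e^(-3t)cos(3t), x_2(t) = -2C_1e^(-3t)sin(3t) + C_1e^(-3t)cos(3t) + C_2e^(-3t)sin(3t) + 2C_2e^(-3t)cos(3t)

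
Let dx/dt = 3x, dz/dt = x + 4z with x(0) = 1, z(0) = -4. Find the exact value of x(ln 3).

A = [[3,0],[1,4]]; eigenvalues λ = 3, 4.
Eigenvectors: (1,-1) for λ=3, (0,-1) for λ=4.
From the initial condition, c_1 = 1, c_2 = 3.
x(ln 3) = (1)(3^3)(1) + (3)(3^4)(0) = 27.

27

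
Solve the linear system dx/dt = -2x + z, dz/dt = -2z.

x(t) = -K_1e^(-2t) - K_2te^(-2t) - 3K_2e^(-2t), z(t) = -K_2e^(-2t)

Coefficient matrix A = [[-2, 1], [0, -2]].
Characteristic polynomial det(A - λI) = λ^2 + 4λ + 4 = 0.
Single eigenvalue λ = -2 with algebraic multiplicity 2.
Eigenvector v = (-1,0); generalized eigenvector w with (A-λI)w=v is (-3,-1).
General solution: e^(-2t)[K_1·v + K_2·(t·v + w)].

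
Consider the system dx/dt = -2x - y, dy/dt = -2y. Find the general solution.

x(t) = -c_1e^(-2t) - c_2te^(-2t) - 2c_2e^(-2t), y(t) = c_2e^(-2t)

Coefficient matrix A = [[-2, -1], [0, -2]].
Characteristic polynomial det(A - λI) = λ^2 + 4λ + 4 = 0.
Single eigenvalue λ = -2 with algebraic multiplicity 2.
Eigenvector v = (-1,0); generalized eigenvector w with (A-λI)w=v is (-2,1).
General solution: e^(-2t)[c_1·v + c_2·(t·v + w)].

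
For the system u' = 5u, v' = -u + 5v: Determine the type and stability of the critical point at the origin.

unstable improper node

A = [[5,0],[-1,5]]; det(A-λI) = λ^2 - 10λ + 25.
repeated λ = 5 with a single eigenvector.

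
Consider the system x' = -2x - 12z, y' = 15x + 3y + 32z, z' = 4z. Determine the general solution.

Coefficient matrix A = [[-2, 0, -12], [15, 3, 32], [0, 0, 4]].
det(A - λI) = 0 gives eigenvalues λ = -2, 3, 4.
For λ=-2: eigenvector (1,-3,0).
For λ=3: eigenvector (0,1,0).
For λ=4: eigenvector (-2,2,1).
General solution: K_1e^(-2t)(1,-3,0) + K_2e^(3t)(0,1,0) + K_3e^(4t)(-2,2,1).

x(t) = K_1e^(-2t) - 2K_3e^(4t), y(t) = -3K_1e^(-2t) + K_2e^(3t) + 2K_3e^(4t), z(t) = K_3e^(4t)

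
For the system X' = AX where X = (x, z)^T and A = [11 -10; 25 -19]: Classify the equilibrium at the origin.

A = [[11,-10],[25,-19]]; det(A-λI) = λ^2 + 8λ + 41.
λ = -4 ± 5i: negative real part.

stable spiral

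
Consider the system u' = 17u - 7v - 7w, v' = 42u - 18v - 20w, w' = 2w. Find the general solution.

u(t) = c_2e^(-4t) + c_3e^(3t), v(t) = -c_1e^(2t) + 3c_2e^(-4t) + 2c_3e^(3t), w(t) = c_1e^(2t)

Coefficient matrix A = [[17, -7, -7], [42, -18, -20], [0, 0, 2]].
det(A - λI) = 0 gives eigenvalues λ = 2, -4, 3.
For λ=2: eigenvector (0,-1,1).
For λ=-4: eigenvector (1,3,0).
For λ=3: eigenvector (1,2,0).
General solution: c_1e^(2t)(0,-1,1) + c_2e^(-4t)(1,3,0) + c_3e^(3t)(1,2,0).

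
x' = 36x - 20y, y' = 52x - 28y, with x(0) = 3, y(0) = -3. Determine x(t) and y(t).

x(t) = 39e^(4t)sin(4t) + 3e^(4t)cos(4t), y(t) = 63e^(4t)sin(4t) - 3e^(4t)cos(4t)

Coefficient matrix A = [[36, -20], [52, -28]].
Characteristic polynomial det(A - λI) = λ^2 - 8λ + 32 = 0.
Eigenvalues λ = 4 ± 4i (complex conjugate pair).
For λ=4+4i: an eigenvector is (-1,-2) - i(2,3) = (-1 - 2i, -2 - 3i).
A real fundamental pair from Re and Im of e^((4+4i)t)v: X_1 = e^(4t)(cos(4t)·(-1,-2) + sin(4t)·(2,3)), X_2 = e^(4t)(sin(4t)·(-1,-2) - cos(4t)·(2,3)).
General solution: K_1X_1 + K_2X_2.
Applying x(0)=3, y(0)=-3 gives K_1=15, K_2=-9.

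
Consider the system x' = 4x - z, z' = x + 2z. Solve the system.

x(t) = -C_1e^(3t) - C_2te^(3t) - 2C_2e^(3t), z(t) = -C_1e^(3t) - C_2te^(3t) - C_2e^(3t)

Coefficient matrix A = [[4, -1], [1, 2]].
Characteristic polynomial det(A - λI) = λ^2 - 6λ + 9 = 0.
Single eigenvalue λ = 3 with algebraic multiplicity 2.
Eigenvector v = (-1,-1); generalized eigenvector w with (A-λI)w=v is (-2,-1).
General solution: e^(3t)[C_1·v + C_2·(t·v + w)].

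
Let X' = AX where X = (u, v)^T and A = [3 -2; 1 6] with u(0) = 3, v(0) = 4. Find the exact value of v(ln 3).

2106

A = [[3,-2],[1,6]]; eigenvalues λ = 5, 4.
Eigenvectors: (1,-1) for λ=5, (2,-1) for λ=4.
From the initial condition, c_1 = -11, c_2 = 7.
v(ln 3) = (-11)(3^5)(-1) + (7)(3^4)(-1) = 2106.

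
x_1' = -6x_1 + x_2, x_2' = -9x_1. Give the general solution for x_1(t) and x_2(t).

x_1(t) = c_1e^(-3t) + c_2te^(-3t) - c_2e^(-3t), x_2(t) = 3c_1e^(-3t) + 3c_2te^(-3t) - 2c_2e^(-3t)

Coefficient matrix A = [[-6, 1], [-9, 0]].
Characteristic polynomial det(A - λI) = λ^2 + 6λ + 9 = 0.
Single eigenvalue λ = -3 with algebraic multiplicity 2.
Eigenvector v = (1,3); generalized eigenvector w with (A-λI)w=v is (-1,-2).
General solution: e^(-3t)[c_1·v + c_2·(t·v + w)].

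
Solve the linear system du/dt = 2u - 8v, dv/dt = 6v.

Coefficient matrix A = [[2, -8], [0, 6]].
Characteristic polynomial det(A - λI) = λ^2 - 8λ + 12 = 0.
Eigenvalues λ = 6, 2.
For λ=6: (A-λI) row 1 is [-4, -8], so an eigenvector is (2, -1).
For λ=2: (A-λI) row 1 is [0, -8], so an eigenvector is (1, 0).
General solution: K_1e^(6t)(2,-1) + K_2e^(2t)(1,0).

u(t) = 2K_1e^(6t) + K_2e^(2t), v(t) = -K_1e^(6t)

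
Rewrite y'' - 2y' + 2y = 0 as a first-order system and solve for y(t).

y(t) = K_1e^(t)cos(t) + K_2e^(t)sin(t)

Let x_1 = y, x_2 = y'. Then x_1' = x_2 and x_2' = -2x_1 + 2x_2.
A = [[0,1],[-2,2]]; det(A-λI) = λ^2 - 2λ + 2.
Eigenvalues λ = 1 ± i.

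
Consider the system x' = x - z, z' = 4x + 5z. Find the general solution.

x(t) = C_1e^(3t) + C_2te^(3t) - 2C_2e^(3t), z(t) = -2C_1e^(3t) - 2C_2te^(3t) + 3C_2e^(3t)

Coefficient matrix A = [[1, -1], [4, 5]].
Characteristic polynomial det(A - λI) = λ^2 - 6λ + 9 = 0.
Single eigenvalue λ = 3 with algebraic multiplicity 2.
Eigenvector v = (1,-2); generalized eigenvector w with (A-λI)w=v is (-2,3).
General solution: e^(3t)[C_1·v + C_2·(t·v + w)].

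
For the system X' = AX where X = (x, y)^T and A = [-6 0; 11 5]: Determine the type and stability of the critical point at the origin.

A = [[-6,0],[11,5]]; det(A-λI) = λ^2 + λ - 30.
λ = 5, -6: opposite signs.

saddle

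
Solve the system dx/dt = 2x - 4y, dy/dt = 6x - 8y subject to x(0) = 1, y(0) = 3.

Coefficient matrix A = [[2, -4], [6, -8]].
Characteristic polynomial det(A - λI) = λ^2 + 6λ + 8 = 0.
Eigenvalues λ = -4, -2.
For λ=-4: (A-λI) row 1 is [6, -4], so an eigenvector is (2, 3).
For λ=-2: (A-λI) row 1 is [4, -4], so an eigenvector is (-1, -1).
General solution: c_1e^(-4t)(2,3) + c_2e^(-2t)(-1,-1).
Applying x(0)=1, y(0)=3 gives c_1=2, c_2=3.

x(t) = -3e^(-2t) + 4e^(-4t), y(t) = -3e^(-2t) + 6e^(-4t)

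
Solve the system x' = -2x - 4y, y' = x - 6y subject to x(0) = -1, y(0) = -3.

Coefficient matrix A = [[-2, -4], [1, -6]].
Characteristic polynomial det(A - λI) = λ^2 + 8λ + 16 = 0.
Single eigenvalue λ = -4 with algebraic multiplicity 2.
Eigenvector v = (2,1); generalized eigenvector w with (A-λI)w=v is (-3,-2).
General solution: e^(-4t)[K_1·v + K_2·(t·v + w)].
Applying x(0)=-1, y(0)=-3 gives K_1=7, K_2=5.

x(t) = 10te^(-4t) - e^(-4t), y(t) = 5te^(-4t) - 3e^(-4t)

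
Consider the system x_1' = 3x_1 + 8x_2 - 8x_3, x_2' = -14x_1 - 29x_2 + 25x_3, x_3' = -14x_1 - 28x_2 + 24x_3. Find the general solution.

Coefficient matrix A = [[3, 8, -8], [-14, -29, 25], [-14, -28, 24]].
det(A - λI) = 0 gives eigenvalues λ = -1, 3, -4.
For λ=-1: eigenvector (-2,1,0).
For λ=3: eigenvector (1,-2,-2).
For λ=-4: eigenvector (0,1,1).
General solution: c_1e^(-t)(-2,1,0) + c_2e^(3t)(1,-2,-2) + c_3e^(-4t)(0,1,1).

x_1(t) = -2c_1e^(-t) + c_2e^(3t), x_2(t) = c_1e^(-t) - 2c_2e^(3t) + c_3e^(-4t), x_3(t) = -2c_2e^(3t) + c_3e^(-4t)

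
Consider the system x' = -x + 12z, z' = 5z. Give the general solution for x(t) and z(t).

x(t) = -K_1e^(-t) + 2K_2e^(5t), z(t) = K_2e^(5t)

Coefficient matrix A = [[-1, 12], [0, 5]].
Characteristic polynomial det(A - λI) = λ^2 - 4λ - 5 = 0.
Eigenvalues λ = -1, 5.
For λ=-1: (A-λI) row 1 is [0, 12], so an eigenvector is (-1, 0).
For λ=5: (A-λI) row 1 is [-6, 12], so an eigenvector is (2, 1).
General solution: K_1e^(-t)(-1,0) + K_2e^(5t)(2,1).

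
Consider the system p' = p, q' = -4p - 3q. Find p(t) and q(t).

Coefficient matrix A = [[1, 0], [-4, -3]].
Characteristic polynomial det(A - λI) = λ^2 + 2λ - 3 = 0.
Eigenvalues λ = -3, 1.
For λ=-3: (A-λI) row 1 is [4, 0], so an eigenvector is (0, -1).
For λ=1: (A-λI) row 2 is [-4, -4], so an eigenvector is (-1, 1).
General solution: c_1e^(-3t)(0,-1) + c_2e^(t)(-1,1).

p(t) = -c_2e^(t), q(t) = -c_1e^(-3t) + c_2e^(t)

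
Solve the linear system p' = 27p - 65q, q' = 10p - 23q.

p(t) = 2K_1e^(2t)sin(5t) + 3K_1e^(2t)cos(5t) + 3K_2e^(2t)sin(5t) - 2K_2e^(2t)cos(5t), q(t) = K_1e^(2t)sin(5t) + K_1e^(2t)cos(5t) + K_2e^(2t)sin(5t) - K_2e^(2t)cos(5t)

Coefficient matrix A = [[27, -65], [10, -23]].
Characteristic polynomial det(A - λI) = λ^2 - 4λ + 29 = 0.
Eigenvalues λ = 2 ± 5i (complex conjugate pair).
For λ=2+5i: an eigenvector is (3,1) - i(2,1) = (3 - 2i, 1 - i).
A real fundamental pair from Re and Im of e^((2+5i)t)v: X_1 = e^(2t)(cos(5t)·(3,1) + sin(5t)·(2,1)), X_2 = e^(2t)(sin(5t)·(3,1) - cos(5t)·(2,1)).
General solution: K_1X_1 + K_2X_2.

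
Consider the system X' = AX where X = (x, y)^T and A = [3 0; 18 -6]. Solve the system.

x(t) = -c_2e^(3t), y(t) = -c_1e^(-6t) - 2c_2e^(3t)

Coefficient matrix A = [[3, 0], [18, -6]].
Characteristic polynomial det(A - λI) = λ^2 + 3λ - 18 = 0.
Eigenvalues λ = -6, 3.
For λ=-6: (A-λI) row 1 is [9, 0], so an eigenvector is (0, -1).
For λ=3: (A-λI) row 2 is [18, -9], so an eigenvector is (-1, -2).
General solution: c_1e^(-6t)(0,-1) + c_2e^(3t)(-1,-2).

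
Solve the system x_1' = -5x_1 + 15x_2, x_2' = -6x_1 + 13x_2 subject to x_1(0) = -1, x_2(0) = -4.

x_1(t) = -17e^(4t)sin(3t) - e^(4t)cos(3t), x_2(t) = -10e^(4t)sin(3t) - 4e^(4t)cos(3t)

Coefficient matrix A = [[-5, 15], [-6, 13]].
Characteristic polynomial det(A - λI) = λ^2 - 8λ + 25 = 0.
Eigenvalues λ = 4 ± 3i (complex conjugate pair).
For λ=4+3i: an eigenvector is (-1,-1) - i(-2,-1) = (-1 + 2i, -1 + i).
A real fundamental pair from Re and Im of e^((4+3i)t)v: X_1 = e^(4t)(cos(3t)·(-1,-1) + sin(3t)·(-2,-1)), X_2 = e^(4t)(sin(3t)·(-1,-1) - cos(3t)·(-2,-1)).
General solution: K_1X_1 + K_2X_2.
Applying x_1(0)=-1, x_2(0)=-4 gives K_1=7, K_2=3.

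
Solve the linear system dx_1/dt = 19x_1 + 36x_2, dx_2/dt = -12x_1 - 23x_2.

x_1(t) = -3C_1e^(-5t) + 2C_2e^(t), x_2(t) = 2C_1e^(-5t) - C_2e^(t)

Coefficient matrix A = [[19, 36], [-12, -23]].
Characteristic polynomial det(A - λI) = λ^2 + 4λ - 5 = 0.
Eigenvalues λ = -5, 1.
For λ=-5: (A-λI) row 1 is [24, 36], so an eigenvector is (-3, 2).
For λ=1: (A-λI) row 1 is [18, 36], so an eigenvector is (2, -1).
General solution: C_1e^(-5t)(-3,2) + C_2e^(t)(2,-1).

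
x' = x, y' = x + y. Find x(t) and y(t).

Coefficient matrix A = [[1, 0], [1, 1]].
Characteristic polynomial det(A - λI) = λ^2 - 2λ + 1 = 0.
Single eigenvalue λ = 1 with algebraic multiplicity 2.
Eigenvector v = (0,-1); generalized eigenvector w with (A-λI)w=v is (-1,-2).
General solution: e^(t)[C_1·v + C_2·(t·v + w)].

x(t) = -C_2e^(t), y(t) = -C_1e^(t) - C_2te^(t) - 2C_2e^(t)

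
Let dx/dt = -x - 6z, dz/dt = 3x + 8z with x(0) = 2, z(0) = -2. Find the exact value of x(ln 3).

A = [[-1,-6],[3,8]]; eigenvalues λ = 5, 2.
Eigenvectors: (-1,1) for λ=5, (-2,1) for λ=2.
From the initial condition, c_1 = -2, c_2 = 0.
x(ln 3) = (-2)(3^5)(-1) + (0)(3^2)(-2) = 486.

486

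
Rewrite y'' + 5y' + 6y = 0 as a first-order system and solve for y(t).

Let x_1 = y, x_2 = y'. Then x_1' = x_2 and x_2' = -6x_1 - 5x_2.
A = [[0,1],[-6,-5]]; det(A-λI) = λ^2 + 5λ + 6.
Eigenvalues λ = -2, -3 with eigenvectors (1,-2), (1,-3).

y(t) = c_1e^(-2t) + c_2e^(-3t)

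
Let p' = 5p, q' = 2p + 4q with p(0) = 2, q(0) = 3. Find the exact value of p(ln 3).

A = [[5,0],[2,4]]; eigenvalues λ = 5, 4.
Eigenvectors: (1,2) for λ=5, (0,-1) for λ=4.
From the initial condition, c_1 = 2, c_2 = 1.
p(ln 3) = (2)(3^5)(1) + (1)(3^4)(0) = 486.

486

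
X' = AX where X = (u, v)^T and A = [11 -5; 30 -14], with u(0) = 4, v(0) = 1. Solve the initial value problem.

u(t) = 11e^(t) - 7e^(-4t), v(t) = 22e^(t) - 21e^(-4t)

Coefficient matrix A = [[11, -5], [30, -14]].
Characteristic polynomial det(A - λI) = λ^2 + 3λ - 4 = 0.
Eigenvalues λ = 1, -4.
For λ=1: (A-λI) row 1 is [10, -5], so an eigenvector is (1, 2).
For λ=-4: (A-λI) row 1 is [15, -5], so an eigenvector is (-1, -3).
General solution: c_1e^(t)(1,2) + c_2e^(-4t)(-1,-3).
Applying u(0)=4, v(0)=1 gives c_1=11, c_2=7.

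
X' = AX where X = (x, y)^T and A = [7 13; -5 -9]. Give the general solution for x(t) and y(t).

x(t) = 2K_1e^(-t)sin(t) - 3K_1e^(-t)cos(t) - 3K_2e^(-t)sin(t) - 2K_2e^(-t)cos(t), y(t) = -K_1e^(-t)sin(t) + 2K_1e^(-t)cos(t) + 2K_2e^(-t)sin(t) + K_2e^(-t)cos(t)

Coefficient matrix A = [[7, 13], [-5, -9]].
Characteristic polynomial det(A - λI) = λ^2 + 2λ + 2 = 0.
Eigenvalues λ = -1 ± i (complex conjugate pair).
For λ=-1+i: an eigenvector is (-3,2) - i(2,-1) = (-3 - 2i, 2 + i).
A real fundamental pair from Re and Im of e^((-1+i)t)v: X_1 = e^(-t)(cos(t)·(-3,2) + sin(t)·(2,-1)), X_2 = e^(-t)(sin(t)·(-3,2) - cos(t)·(2,-1)).
General solution: K_1X_1 + K_2X_2.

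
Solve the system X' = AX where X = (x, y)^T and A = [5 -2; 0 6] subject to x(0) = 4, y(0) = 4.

x(t) = -8e^(6t) + 12e^(5t), y(t) = 4e^(6t)

Coefficient matrix A = [[5, -2], [0, 6]].
Characteristic polynomial det(A - λI) = λ^2 - 11λ + 30 = 0.
Eigenvalues λ = 6, 5.
For λ=6: (A-λI) row 1 is [-1, -2], so an eigenvector is (-2, 1).
For λ=5: (A-λI) row 1 is [0, -2], so an eigenvector is (-1, 0).
General solution: K_1e^(6t)(-2,1) + K_2e^(5t)(-1,0).
Applying x(0)=4, y(0)=4 gives K_1=4, K_2=-12.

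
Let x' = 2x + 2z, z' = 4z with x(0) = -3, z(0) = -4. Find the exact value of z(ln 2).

-64

A = [[2,2],[0,4]]; eigenvalues λ = 2, 4.
Eigenvectors: (1,0) for λ=2, (-1,-1) for λ=4.
From the initial condition, c_1 = 1, c_2 = 4.
z(ln 2) = (1)(2^2)(0) + (4)(2^4)(-1) = -64.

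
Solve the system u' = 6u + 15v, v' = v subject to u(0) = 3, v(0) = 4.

Coefficient matrix A = [[6, 15], [0, 1]].
Characteristic polynomial det(A - λI) = λ^2 - 7λ + 6 = 0.
Eigenvalues λ = 1, 6.
For λ=1: (A-λI) row 1 is [5, 15], so an eigenvector is (-3, 1).
For λ=6: (A-λI) row 1 is [0, 15], so an eigenvector is (1, 0).
General solution: K_1e^(t)(-3,1) + K_2e^(6t)(1,0).
Applying u(0)=3, v(0)=4 gives K_1=4, K_2=15.

u(t) = 15e^(6t) - 12e^(t), v(t) = 4e^(t)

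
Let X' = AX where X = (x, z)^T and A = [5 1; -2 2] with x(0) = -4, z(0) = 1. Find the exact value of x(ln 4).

A = [[5,1],[-2,2]]; eigenvalues λ = 4, 3.
Eigenvectors: (-1,1) for λ=4, (-1,2) for λ=3.
From the initial condition, c_1 = 7, c_2 = -3.
x(ln 4) = (7)(4^4)(-1) + (-3)(4^3)(-1) = -1600.

-1600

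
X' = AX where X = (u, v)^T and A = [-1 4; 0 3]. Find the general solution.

Coefficient matrix A = [[-1, 4], [0, 3]].
Characteristic polynomial det(A - λI) = λ^2 - 2λ - 3 = 0.
Eigenvalues λ = -1, 3.
For λ=-1: (A-λI) row 1 is [0, 4], so an eigenvector is (1, 0).
For λ=3: (A-λI) row 1 is [-4, 4], so an eigenvector is (-1, -1).
General solution: c_1e^(-t)(1,0) + c_2e^(3t)(-1,-1).

u(t) = c_1e^(-t) - c_2e^(3t), v(t) = -c_2e^(3t)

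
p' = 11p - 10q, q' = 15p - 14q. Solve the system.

p(t) = -2c_1e^(-4t) + c_2e^(t), q(t) = -3c_1e^(-4t) + c_2e^(t)

Coefficient matrix A = [[11, -10], [15, -14]].
Characteristic polynomial det(A - λI) = λ^2 + 3λ - 4 = 0.
Eigenvalues λ = -4, 1.
For λ=-4: (A-λI) row 1 is [15, -10], so an eigenvector is (-2, -3).
For λ=1: (A-λI) row 1 is [10, -10], so an eigenvector is (1, 1).
General solution: c_1e^(-4t)(-2,-3) + c_2e^(t)(1,1).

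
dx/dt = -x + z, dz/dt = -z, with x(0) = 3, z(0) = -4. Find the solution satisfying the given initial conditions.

x(t) = -4te^(-t) + 3e^(-t), z(t) = -4e^(-t)

Coefficient matrix A = [[-1, 1], [0, -1]].
Characteristic polynomial det(A - λI) = λ^2 + 2λ + 1 = 0.
Single eigenvalue λ = -1 with algebraic multiplicity 2.
Eigenvector v = (1,0); generalized eigenvector w with (A-λI)w=v is (-3,1).
General solution: e^(-t)[c_1·v + c_2·(t·v + w)].
Applying x(0)=3, z(0)=-4 gives c_1=-9, c_2=-4.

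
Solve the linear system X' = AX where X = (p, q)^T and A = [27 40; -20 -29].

p(t) = K_1e^(-t)sin(4t) + 3K_1e^(-t)cos(4t) + 3K_2e^(-t)sin(4t) - K_2e^(-t)cos(4t), q(t) = -K_1e^(-t)sin(4t) - 2K_1e^(-t)cos(4t) - 2K_2e^(-t)sin(4t) + K_2e^(-t)cos(4t)

Coefficient matrix A = [[27, 40], [-20, -29]].
Characteristic polynomial det(A - λI) = λ^2 + 2λ + 17 = 0.
Eigenvalues λ = -1 ± 4i (complex conjugate pair).
For λ=-1+4i: an eigenvector is (3,-2) - i(1,-1) = (3 - i, -2 + i).
A real fundamental pair from Re and Im of e^((-1+4i)t)v: X_1 = e^(-t)(cos(4t)·(3,-2) + sin(4t)·(1,-1)), X_2 = e^(-t)(sin(4t)·(3,-2) - cos(4t)·(1,-1)).
General solution: K_1X_1 + K_2X_2.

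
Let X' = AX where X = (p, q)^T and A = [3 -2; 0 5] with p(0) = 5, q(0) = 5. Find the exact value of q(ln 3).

1215

A = [[3,-2],[0,5]]; eigenvalues λ = 5, 3.
Eigenvectors: (-1,1) for λ=5, (-1,0) for λ=3.
From the initial condition, c_1 = 5, c_2 = -10.
q(ln 3) = (5)(3^5)(1) + (-10)(3^3)(0) = 1215.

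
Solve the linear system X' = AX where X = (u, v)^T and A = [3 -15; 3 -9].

Coefficient matrix A = [[3, -15], [3, -9]].
Characteristic polynomial det(A - λI) = λ^2 + 6λ + 18 = 0.
Eigenvalues λ = -3 ± 3i (complex conjugate pair).
For λ=-3+3i: an eigenvector is (-1,0) - i(-2,-1) = (-1 + 2i, 0 + i).
A real fundamental pair from Re and Im of e^((-3+3i)t)v: X_1 = e^(-3t)(cos(3t)·(-1,0) + sin(3t)·(-2,-1)), X_2 = e^(-3t)(sin(3t)·(-1,0) - cos(3t)·(-2,-1)).
General solution: C_1X_1 + C_2X_2.

u(t) = -2C_1e^(-3t)sin(3t) - C_1e^(-3t)cos(3t) - C_2e^(-3t)sin(3t) + 2C_2e^(-3t)cos(3t), v(t) = -C_1e^(-3t)sin(3t) + C_2e^(-3t)cos(3t)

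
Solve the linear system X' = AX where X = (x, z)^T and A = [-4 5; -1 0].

Coefficient matrix A = [[-4, 5], [-1, 0]].
Characteristic polynomial det(A - λI) = λ^2 + 4λ + 5 = 0.
Eigenvalues λ = -2 ± i (complex conjugate pair).
For λ=-2+i: an eigenvector is (2,1) - i(1,0) = (2 - i, 1).
A real fundamental pair from Re and Im of e^((-2+i)t)v: X_1 = e^(-2t)(cos(t)·(2,1) + sin(t)·(1,0)), X_2 = e^(-2t)(sin(t)·(2,1) - cos(t)·(1,0)).
General solution: K_1X_1 + K_2X_2.

x(t) = K_1e^(-2t)sin(t) + 2K_1e^(-2t)cos(t) + 2K_2e^(-2t)sin(t) - K_2e^(-2t)cos(t), z(t) = K_1e^(-2t)cos(t) + K_2e^(-2t)sin(t)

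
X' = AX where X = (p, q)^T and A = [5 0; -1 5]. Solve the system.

p(t) = C_2e^(5t), q(t) = -C_1e^(5t) - C_2te^(5t) + 2C_2e^(5t)

Coefficient matrix A = [[5, 0], [-1, 5]].
Characteristic polynomial det(A - λI) = λ^2 - 10λ + 25 = 0.
Single eigenvalue λ = 5 with algebraic multiplicity 2.
Eigenvector v = (0,-1); generalized eigenvector w with (A-λI)w=v is (1,2).
General solution: e^(5t)[C_1·v + C_2·(t·v + w)].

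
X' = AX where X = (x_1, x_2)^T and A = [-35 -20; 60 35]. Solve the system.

Coefficient matrix A = [[-35, -20], [60, 35]].
Characteristic polynomial det(A - λI) = λ^2 - 25 = 0.
Eigenvalues λ = 5, -5.
For λ=5: (A-λI) row 1 is [-40, -20], so an eigenvector is (1, -2).
For λ=-5: (A-λI) row 1 is [-30, -20], so an eigenvector is (2, -3).
General solution: c_1e^(5t)(1,-2) + c_2e^(-5t)(2,-3).

x_1(t) = c_1e^(5t) + 2c_2e^(-5t), x_2(t) = -2c_1e^(5t) - 3c_2e^(-5t)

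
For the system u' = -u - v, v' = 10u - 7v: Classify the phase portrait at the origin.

A = [[-1,-1],[10,-7]]; det(A-λI) = λ^2 + 8λ + 17.
λ = -4 ± i: negative real part.

stable spiral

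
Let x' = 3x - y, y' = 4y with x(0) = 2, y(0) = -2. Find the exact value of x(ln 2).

32

A = [[3,-1],[0,4]]; eigenvalues λ = 4, 3.
Eigenvectors: (-1,1) for λ=4, (-1,0) for λ=3.
From the initial condition, c_1 = -2, c_2 = 0.
x(ln 2) = (-2)(2^4)(-1) + (0)(2^3)(-1) = 32.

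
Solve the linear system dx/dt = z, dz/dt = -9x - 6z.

Coefficient matrix A = [[0, 1], [-9, -6]].
Characteristic polynomial det(A - λI) = λ^2 + 6λ + 9 = 0.
Single eigenvalue λ = -3 with algebraic multiplicity 2.
Eigenvector v = (1,-3); generalized eigenvector w with (A-λI)w=v is (0,1).
General solution: e^(-3t)[K_1·v + K_2·(t·v + w)].

x(t) = K_1e^(-3t) + K_2te^(-3t), z(t) = -3K_1e^(-3t) - 3K_2te^(-3t) + K_2e^(-3t)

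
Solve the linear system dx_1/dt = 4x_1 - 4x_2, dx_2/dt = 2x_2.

Coefficient matrix A = [[4, -4], [0, 2]].
Characteristic polynomial det(A - λI) = λ^2 - 6λ + 8 = 0.
Eigenvalues λ = 4, 2.
For λ=4: (A-λI) row 1 is [0, -4], so an eigenvector is (-1, 0).
For λ=2: (A-λI) row 1 is [2, -4], so an eigenvector is (2, 1).
General solution: c_1e^(4t)(-1,0) + c_2e^(2t)(2,1).

x_1(t) = -c_1e^(4t) + 2c_2e^(2t), x_2(t) = c_2e^(2t)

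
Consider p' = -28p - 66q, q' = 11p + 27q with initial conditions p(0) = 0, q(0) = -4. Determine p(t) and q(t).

Coefficient matrix A = [[-28, -66], [11, 27]].
Characteristic polynomial det(A - λI) = λ^2 + λ - 30 = 0.
Eigenvalues λ = -6, 5.
For λ=-6: (A-λI) row 1 is [-22, -66], so an eigenvector is (-3, 1).
For λ=5: (A-λI) row 1 is [-33, -66], so an eigenvector is (-2, 1).
General solution: C_1e^(-6t)(-3,1) + C_2e^(5t)(-2,1).
Applying p(0)=0, q(0)=-4 gives C_1=8, C_2=-12.

p(t) = 24e^(5t) - 24e^(-6t), q(t) = -12e^(5t) + 8e^(-6t)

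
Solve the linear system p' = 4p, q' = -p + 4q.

p(t) = c_2e^(4t), q(t) = -c_1e^(4t) - c_2te^(4t) + c_2e^(4t)

Coefficient matrix A = [[4, 0], [-1, 4]].
Characteristic polynomial det(A - λI) = λ^2 - 8λ + 16 = 0.
Single eigenvalue λ = 4 with algebraic multiplicity 2.
Eigenvector v = (0,-1); generalized eigenvector w with (A-λI)w=v is (1,1).
General solution: e^(4t)[c_1·v + c_2·(t·v + w)].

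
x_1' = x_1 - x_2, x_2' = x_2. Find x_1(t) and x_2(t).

x_1(t) = C_1e^(t) + C_2te^(t) - 3C_2e^(t), x_2(t) = -C_2e^(t)

Coefficient matrix A = [[1, -1], [0, 1]].
Characteristic polynomial det(A - λI) = λ^2 - 2λ + 1 = 0.
Single eigenvalue λ = 1 with algebraic multiplicity 2.
Eigenvector v = (1,0); generalized eigenvector w with (A-λI)w=v is (-3,-1).
General solution: e^(t)[C_1·v + C_2·(t·v + w)].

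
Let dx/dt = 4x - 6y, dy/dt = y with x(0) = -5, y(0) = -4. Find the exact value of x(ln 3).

A = [[4,-6],[0,1]]; eigenvalues λ = 1, 4.
Eigenvectors: (2,1) for λ=1, (-1,0) for λ=4.
From the initial condition, c_1 = -4, c_2 = -3.
x(ln 3) = (-4)(3^1)(2) + (-3)(3^4)(-1) = 219.

219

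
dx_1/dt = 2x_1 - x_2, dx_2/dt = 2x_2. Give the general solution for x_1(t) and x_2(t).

x_1(t) = c_1e^(2t) + c_2te^(2t) - 2c_2e^(2t), x_2(t) = -c_2e^(2t)

Coefficient matrix A = [[2, -1], [0, 2]].
Characteristic polynomial det(A - λI) = λ^2 - 4λ + 4 = 0.
Single eigenvalue λ = 2 with algebraic multiplicity 2.
Eigenvector v = (1,0); generalized eigenvector w with (A-λI)w=v is (-2,-1).
General solution: e^(2t)[c_1·v + c_2·(t·v + w)].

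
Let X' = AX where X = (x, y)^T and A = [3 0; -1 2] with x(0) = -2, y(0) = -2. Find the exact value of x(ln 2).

A = [[3,0],[-1,2]]; eigenvalues λ = 3, 2.
Eigenvectors: (-1,1) for λ=3, (0,-1) for λ=2.
From the initial condition, c_1 = 2, c_2 = 4.
x(ln 2) = (2)(2^3)(-1) + (4)(2^2)(0) = -16.

-16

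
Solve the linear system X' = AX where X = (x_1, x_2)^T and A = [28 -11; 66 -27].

Coefficient matrix A = [[28, -11], [66, -27]].
Characteristic polynomial det(A - λI) = λ^2 - λ - 30 = 0.
Eigenvalues λ = 6, -5.
For λ=6: (A-λI) row 1 is [22, -11], so an eigenvector is (1, 2).
For λ=-5: (A-λI) row 1 is [33, -11], so an eigenvector is (1, 3).
General solution: c_1e^(6t)(1,2) + c_2e^(-5t)(1,3).

x_1(t) = c_1e^(6t) + c_2e^(-5t), x_2(t) = 2c_1e^(6t) + 3c_2e^(-5t)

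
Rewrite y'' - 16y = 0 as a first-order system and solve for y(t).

Let x_1 = y, x_2 = y'. Then x_1' = x_2 and x_2' = 16x_1.
A = [[0,1],[16,0]]; det(A-λI) = λ^2 - 16.
Eigenvalues λ = -4, 4 with eigenvectors (1,-4), (1,4).

y(t) = C_1e^(-4t) + C_2e^(4t)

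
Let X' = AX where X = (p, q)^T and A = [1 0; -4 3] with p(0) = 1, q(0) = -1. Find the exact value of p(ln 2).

2

A = [[1,0],[-4,3]]; eigenvalues λ = 1, 3.
Eigenvectors: (-1,-2) for λ=1, (0,1) for λ=3.
From the initial condition, c_1 = -1, c_2 = -3.
p(ln 2) = (-1)(2^1)(-1) + (-3)(2^3)(0) = 2.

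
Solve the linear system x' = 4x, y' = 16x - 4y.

Coefficient matrix A = [[4, 0], [16, -4]].
Characteristic polynomial det(A - λI) = λ^2 - 16 = 0.
Eigenvalues λ = 4, -4.
For λ=4: (A-λI) row 2 is [16, -8], so an eigenvector is (-1, -2).
For λ=-4: (A-λI) row 1 is [8, 0], so an eigenvector is (0, -1).
General solution: C_1e^(4t)(-1,-2) + C_2e^(-4t)(0,-1).

x(t) = -C_1e^(4t), y(t) = -2C_1e^(4t) - C_2e^(-4t)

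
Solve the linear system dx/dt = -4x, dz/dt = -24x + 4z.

x(t) = K_2e^(-4t), z(t) = K_1e^(4t) + 3K_2e^(-4t)

Coefficient matrix A = [[-4, 0], [-24, 4]].
Characteristic polynomial det(A - λI) = λ^2 - 16 = 0.
Eigenvalues λ = 4, -4.
For λ=4: (A-λI) row 1 is [-8, 0], so an eigenvector is (0, 1).
For λ=-4: (A-λI) row 2 is [-24, 8], so an eigenvector is (1, 3).
General solution: K_1e^(4t)(0,1) + K_2e^(-4t)(1,3).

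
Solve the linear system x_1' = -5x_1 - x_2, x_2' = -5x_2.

x_1(t) = K_1e^(-5t) + K_2te^(-5t) - 2K_2e^(-5t), x_2(t) = -K_2e^(-5t)

Coefficient matrix A = [[-5, -1], [0, -5]].
Characteristic polynomial det(A - λI) = λ^2 + 10λ + 25 = 0.
Single eigenvalue λ = -5 with algebraic multiplicity 2.
Eigenvector v = (1,0); generalized eigenvector w with (A-λI)w=v is (-2,-1).
General solution: e^(-5t)[K_1·v + K_2·(t·v + w)].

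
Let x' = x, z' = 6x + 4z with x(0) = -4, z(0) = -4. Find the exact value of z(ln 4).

A = [[1,0],[6,4]]; eigenvalues λ = 4, 1.
Eigenvectors: (0,-1) for λ=4, (1,-2) for λ=1.
From the initial condition, c_1 = 12, c_2 = -4.
z(ln 4) = (12)(4^4)(-1) + (-4)(4^1)(-2) = -3040.

-3040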